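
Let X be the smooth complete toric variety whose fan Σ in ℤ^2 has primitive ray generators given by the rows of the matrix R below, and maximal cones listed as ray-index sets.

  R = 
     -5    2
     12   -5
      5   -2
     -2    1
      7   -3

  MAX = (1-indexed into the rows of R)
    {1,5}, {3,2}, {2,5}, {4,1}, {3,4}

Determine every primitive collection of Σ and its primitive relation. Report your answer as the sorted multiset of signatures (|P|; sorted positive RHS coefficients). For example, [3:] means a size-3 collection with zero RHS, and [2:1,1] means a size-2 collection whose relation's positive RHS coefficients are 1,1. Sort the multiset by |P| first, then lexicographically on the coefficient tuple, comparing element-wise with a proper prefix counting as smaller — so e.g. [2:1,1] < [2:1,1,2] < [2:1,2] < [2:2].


Δ(Σ) — 5 vertices, 5 min non-faces:

  P = {1,3}:  v_{1} + v_{3} = 0  →  sig = [2:]
  P = {1,2}:  v_{1} + v_{2} = v_{5}  →  sig = [2:1]
  P = {3,5}:  v_{3} + v_{5} = v_{2}  →  sig = [2:1]
  P = {4,5}:  v_{4} + v_{5} = v_{3}  →  sig = [2:1]
  P = {2,4}:  v_{2} + v_{4} = 2·v_{3}  →  sig = [2:2]

so the primitive-relation signature multiset is
    |P|=2: 5 collections, coeffs (), (1), (1), (1), (2)


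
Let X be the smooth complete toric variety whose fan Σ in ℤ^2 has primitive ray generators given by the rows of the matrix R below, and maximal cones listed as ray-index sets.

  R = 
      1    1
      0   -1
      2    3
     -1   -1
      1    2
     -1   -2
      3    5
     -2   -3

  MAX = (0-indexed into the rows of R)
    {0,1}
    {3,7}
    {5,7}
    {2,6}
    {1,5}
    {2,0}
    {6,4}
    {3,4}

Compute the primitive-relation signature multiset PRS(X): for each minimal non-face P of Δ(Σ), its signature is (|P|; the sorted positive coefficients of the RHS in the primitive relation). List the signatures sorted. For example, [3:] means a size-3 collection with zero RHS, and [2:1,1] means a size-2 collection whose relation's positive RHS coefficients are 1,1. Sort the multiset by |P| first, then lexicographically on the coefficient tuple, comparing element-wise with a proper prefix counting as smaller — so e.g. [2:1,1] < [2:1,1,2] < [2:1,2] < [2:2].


Minimal non-faces — 20 found among 8 rays, 8 max cones:

  • {0,3}:  v_{0} + v_{3} = 0  ⇒ sig = [2:]
  • {2,7}:  v_{2} + v_{7} = 0  ⇒ sig = [2:]
  • {4,5}:  v_{4} + v_{5} = 0  ⇒ sig = [2:]
  • {0,4}:  v_{0} + v_{4} = v_{2}  ⇒ sig = [2:1]
  • {0,5}:  v_{0} + v_{5} = v_{1}  ⇒ sig = [2:1]
  • {0,7}:  v_{0} + v_{7} = v_{5}  ⇒ sig = [2:1]
  • {1,3}:  v_{1} + v_{3} = v_{5}  ⇒ sig = [2:1]
  • {1,4}:  v_{1} + v_{4} = v_{0}  ⇒ sig = [2:1]
  • {2,3}:  v_{2} + v_{3} = v_{4}  ⇒ sig = [2:1]
  • {2,4}:  v_{2} + v_{4} = v_{6}  ⇒ sig = [2:1]
  • {2,5}:  v_{2} + v_{5} = v_{0}  ⇒ sig = [2:1]
  • {3,5}:  v_{3} + v_{5} = v_{7}  ⇒ sig = [2:1]
  • {4,7}:  v_{4} + v_{7} = v_{3}  ⇒ sig = [2:1]
  • {5,6}:  v_{5} + v_{6} = v_{2}  ⇒ sig = [2:1]
  • {6,7}:  v_{6} + v_{7} = v_{4}  ⇒ sig = [2:1]
  • {1,6}:  v_{1} + v_{6} = v_{0} + v_{2}  ⇒ sig = [2:1,1]
  • {0,6}:  v_{0} + v_{6} = 2·v_{2}  ⇒ sig = [2:2]
  • {1,2}:  v_{1} + v_{2} = 2·v_{0}  ⇒ sig = [2:2]
  • {1,7}:  v_{1} + v_{7} = 2·v_{5}  ⇒ sig = [2:2]
  • {3,6}:  v_{3} + v_{6} = 2·v_{4}  ⇒ sig = [2:2]

Signatures (|P|; sorted positive RHS coefficients), sorted:
    |P|=2: 20 collections, coeffs (), (), (), (1), (1), (1), (1), (1), (1), (1), (1), (1), (1), (1), (1), (1,1), (2), (2), (2), (2)


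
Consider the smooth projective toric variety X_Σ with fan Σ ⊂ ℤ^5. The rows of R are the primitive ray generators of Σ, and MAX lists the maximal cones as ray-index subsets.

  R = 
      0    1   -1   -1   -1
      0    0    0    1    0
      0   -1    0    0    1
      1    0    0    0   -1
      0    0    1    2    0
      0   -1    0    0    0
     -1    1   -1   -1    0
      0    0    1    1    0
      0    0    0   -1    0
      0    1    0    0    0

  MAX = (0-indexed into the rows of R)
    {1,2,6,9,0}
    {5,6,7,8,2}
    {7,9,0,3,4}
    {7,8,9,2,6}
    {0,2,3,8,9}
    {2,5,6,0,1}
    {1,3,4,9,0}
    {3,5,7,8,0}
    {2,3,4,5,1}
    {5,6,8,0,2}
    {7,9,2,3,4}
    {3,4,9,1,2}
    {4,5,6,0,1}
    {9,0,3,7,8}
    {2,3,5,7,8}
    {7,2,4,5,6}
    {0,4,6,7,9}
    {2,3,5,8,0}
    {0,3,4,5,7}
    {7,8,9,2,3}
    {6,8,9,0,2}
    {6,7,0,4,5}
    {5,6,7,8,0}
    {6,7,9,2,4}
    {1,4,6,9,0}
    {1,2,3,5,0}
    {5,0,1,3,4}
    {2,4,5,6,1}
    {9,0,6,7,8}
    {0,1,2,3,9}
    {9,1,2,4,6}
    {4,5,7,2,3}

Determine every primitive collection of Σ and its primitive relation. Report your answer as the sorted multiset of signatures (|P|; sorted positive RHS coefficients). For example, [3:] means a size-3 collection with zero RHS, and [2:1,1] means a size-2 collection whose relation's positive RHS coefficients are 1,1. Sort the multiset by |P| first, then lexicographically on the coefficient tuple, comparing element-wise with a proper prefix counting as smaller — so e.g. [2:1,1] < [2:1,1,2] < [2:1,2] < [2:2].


The 7 primitive collections of Σ (r=10, n=5):

  P = {1,8}:  v_{1} + v_{8} = 0 ; sig = [2:]
  P = {5,9}:  v_{5} + v_{9} = 0 ; sig = [2:]
  P = {1,7}:  v_{1} + v_{7} = v_{4} ; sig = [2:1]
  P = {3,6}:  v_{3} + v_{6} = v_{0} ; sig = [2:1]
  P = {4,8}:  v_{4} + v_{8} = v_{7} ; sig = [2:1]
  P = {0,2,7}:  v_{0} + v_{2} + v_{7} = 0 ; sig = [3:]
  P = {0,2,4}:  v_{0} + v_{2} + v_{4} = v_{1} ; sig = [3:1]

Sorted signature multiset PRS(X):
    [2:]
    [2:]
    [2:1]
    [2:1]
    [2:1]
    [3:]
    [3:1]


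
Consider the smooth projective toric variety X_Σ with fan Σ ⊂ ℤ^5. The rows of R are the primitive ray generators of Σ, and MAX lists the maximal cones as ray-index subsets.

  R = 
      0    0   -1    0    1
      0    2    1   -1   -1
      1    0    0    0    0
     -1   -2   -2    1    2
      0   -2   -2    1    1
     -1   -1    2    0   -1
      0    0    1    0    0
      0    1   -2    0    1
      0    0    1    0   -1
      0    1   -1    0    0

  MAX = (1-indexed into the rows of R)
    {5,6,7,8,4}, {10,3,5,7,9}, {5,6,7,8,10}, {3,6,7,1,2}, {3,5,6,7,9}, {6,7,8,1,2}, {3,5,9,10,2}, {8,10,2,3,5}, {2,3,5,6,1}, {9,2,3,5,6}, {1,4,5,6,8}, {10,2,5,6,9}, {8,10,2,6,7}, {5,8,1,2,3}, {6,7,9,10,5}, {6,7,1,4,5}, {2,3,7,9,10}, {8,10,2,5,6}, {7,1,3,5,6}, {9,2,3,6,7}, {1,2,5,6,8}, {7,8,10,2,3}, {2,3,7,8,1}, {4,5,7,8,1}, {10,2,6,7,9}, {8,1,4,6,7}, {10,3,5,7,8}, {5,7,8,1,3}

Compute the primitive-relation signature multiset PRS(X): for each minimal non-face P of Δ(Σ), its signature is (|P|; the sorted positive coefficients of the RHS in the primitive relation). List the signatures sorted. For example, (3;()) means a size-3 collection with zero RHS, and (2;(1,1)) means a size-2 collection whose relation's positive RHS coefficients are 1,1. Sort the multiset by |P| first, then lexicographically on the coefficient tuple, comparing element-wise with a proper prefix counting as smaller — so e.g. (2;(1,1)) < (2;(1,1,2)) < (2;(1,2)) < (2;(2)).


Minimal non-faces — 11 found among 10 rays, 28 max cones:

  • {1,9}:  v_{1} + v_{9} = 0 ; sig = (2;())
  • {1,10}:  v_{1} + v_{10} = v_{8} ; sig = (2;(1))
  • {8,9}:  v_{8} + v_{9} = v_{10} ; sig = (2;(1))
  • {2,4}:  v_{2} + v_{4} = v_{1} + v_{6} + v_{8} ; sig = (2;(1,1,1))
  • {3,4}:  v_{3} + v_{4} = v_{1} + v_{5} + v_{7} ; sig = (2;(1,1,1))
  • {4,9}:  v_{4} + v_{9} = v_{5} + v_{6} + v_{7} + v_{8} ; sig = (2;(1,1,1,1))
  • {4,10}:  v_{4} + v_{10} = v_{5} + v_{6} + v_{7} + 2·v_{8} ; sig = (2;(1,1,1,2))
  • {2,5,7}:  v_{2} + v_{5} + v_{7} = 0 ; sig = (3;())
  • {3,6,8}:  v_{3} + v_{6} + v_{8} = 0 ; sig = (3;())
  • {3,6,10}:  v_{3} + v_{6} + v_{10} = v_{9} ; sig = (3;(1))
  • {1,5,6,7,8}:  v_{1} + v_{5} + v_{6} + v_{7} + v_{8} = v_{4} ; sig = (5;(1))

so the primitive-relation signature multiset is
    |P|=2: 7 collections, coeffs (), (1), (1), (1,1,1), (1,1,1), (1,1,1,1), (1,1,1,2)
    |P|=3: 3 collections, coeffs (), (), (1)
    |P|=5: 1 collection, coeffs (1)


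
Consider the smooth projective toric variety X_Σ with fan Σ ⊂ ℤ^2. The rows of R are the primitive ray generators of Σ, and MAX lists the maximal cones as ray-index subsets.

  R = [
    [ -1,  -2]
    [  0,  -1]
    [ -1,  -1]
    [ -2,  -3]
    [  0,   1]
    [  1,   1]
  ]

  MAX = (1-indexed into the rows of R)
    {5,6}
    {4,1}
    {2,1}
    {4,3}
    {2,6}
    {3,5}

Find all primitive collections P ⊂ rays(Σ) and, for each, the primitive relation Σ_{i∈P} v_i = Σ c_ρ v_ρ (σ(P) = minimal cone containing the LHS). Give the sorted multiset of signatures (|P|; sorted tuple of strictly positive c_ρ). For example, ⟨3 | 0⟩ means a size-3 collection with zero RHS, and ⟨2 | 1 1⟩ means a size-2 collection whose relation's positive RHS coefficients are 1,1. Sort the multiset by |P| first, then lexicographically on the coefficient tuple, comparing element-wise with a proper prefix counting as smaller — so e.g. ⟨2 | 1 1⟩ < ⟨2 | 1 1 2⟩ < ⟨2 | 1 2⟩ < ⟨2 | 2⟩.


Δ(Σ) — 6 vertices, 9 min non-faces:

  P={2,5}:  v_{2} + v_{5} = 0 ; sig = ⟨2 | 0⟩
  P={3,6}:  v_{3} + v_{6} = 0 ; sig = ⟨2 | 0⟩
  P={1,3}:  v_{1} + v_{3} = v_{4} ; sig = ⟨2 | 1⟩
  P={1,5}:  v_{1} + v_{5} = v_{3} ; sig = ⟨2 | 1⟩
  P={1,6}:  v_{1} + v_{6} = v_{2} ; sig = ⟨2 | 1⟩
  P={2,3}:  v_{2} + v_{3} = v_{1} ; sig = ⟨2 | 1⟩
  P={4,6}:  v_{4} + v_{6} = v_{1} ; sig = ⟨2 | 1⟩
  P={2,4}:  v_{2} + v_{4} = 2·v_{1} ; sig = ⟨2 | 2⟩
  P={4,5}:  v_{4} + v_{5} = 2·v_{3} ; sig = ⟨2 | 2⟩

Signatures (|P|; sorted positive RHS coefficients), sorted:
{ ⟨2 | 0⟩ ×2,  ⟨2 | 1⟩ ×5,  ⟨2 | 2⟩ ×2 }


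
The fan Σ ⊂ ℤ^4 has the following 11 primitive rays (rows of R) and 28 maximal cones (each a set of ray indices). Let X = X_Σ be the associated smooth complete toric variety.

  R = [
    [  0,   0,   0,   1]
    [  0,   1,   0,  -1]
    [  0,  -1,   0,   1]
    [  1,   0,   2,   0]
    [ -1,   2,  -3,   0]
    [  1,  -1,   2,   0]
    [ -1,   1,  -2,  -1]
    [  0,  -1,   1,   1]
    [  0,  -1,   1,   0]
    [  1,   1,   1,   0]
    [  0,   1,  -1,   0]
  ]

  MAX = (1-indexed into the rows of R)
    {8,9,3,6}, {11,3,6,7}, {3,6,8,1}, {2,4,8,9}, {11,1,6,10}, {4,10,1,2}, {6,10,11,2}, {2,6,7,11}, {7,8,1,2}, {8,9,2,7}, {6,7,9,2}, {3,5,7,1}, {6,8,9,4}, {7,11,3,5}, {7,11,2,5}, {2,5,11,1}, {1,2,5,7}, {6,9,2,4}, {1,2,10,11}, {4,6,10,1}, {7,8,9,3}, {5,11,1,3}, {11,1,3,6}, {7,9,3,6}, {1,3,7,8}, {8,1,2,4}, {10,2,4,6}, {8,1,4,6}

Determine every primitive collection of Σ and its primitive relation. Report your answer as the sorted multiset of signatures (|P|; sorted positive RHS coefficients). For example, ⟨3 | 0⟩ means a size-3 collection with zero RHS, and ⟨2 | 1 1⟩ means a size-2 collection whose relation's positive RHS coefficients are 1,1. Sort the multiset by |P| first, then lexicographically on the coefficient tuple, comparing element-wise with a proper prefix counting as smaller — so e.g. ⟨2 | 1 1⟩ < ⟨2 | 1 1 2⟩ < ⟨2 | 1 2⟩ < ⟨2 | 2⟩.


Minimal non-faces — 21 found among 11 rays, 28 max cones:

  P={2,3}:  v_{2} + v_{3} = 0  ⇒ sig = ⟨2 | 0⟩
  P={9,11}:  v_{9} + v_{11} = 0  ⇒ sig = ⟨2 | 0⟩
  P={1,9}:  v_{1} + v_{9} = v_{8}  ⇒ sig = ⟨2 | 1⟩
  P={4,7}:  v_{4} + v_{7} = v_{2}  ⇒ sig = ⟨2 | 1⟩
  P={4,11}:  v_{4} + v_{11} = v_{10}  ⇒ sig = ⟨2 | 1⟩
  P={5,6}:  v_{5} + v_{6} = v_{11}  ⇒ sig = ⟨2 | 1⟩
  P={8,11}:  v_{8} + v_{11} = v_{1}  ⇒ sig = ⟨2 | 1⟩
  P={9,10}:  v_{9} + v_{10} = v_{4}  ⇒ sig = ⟨2 | 1⟩
  P={3,4}:  v_{3} + v_{4} = v_{1} + v_{6}  ⇒ sig = ⟨2 | 1 1⟩
  P={5,9}:  v_{5} + v_{9} = v_{1} + v_{7}  ⇒ sig = ⟨2 | 1 1⟩
  P={7,10}:  v_{7} + v_{10} = v_{2} + v_{11}  ⇒ sig = ⟨2 | 1 1⟩
  P={8,10}:  v_{8} + v_{10} = v_{1} + v_{4}  ⇒ sig = ⟨2 | 1 1⟩
  P={3,10}:  v_{3} + v_{10} = v_{1} + v_{6} + v_{11}  ⇒ sig = ⟨2 | 1 1 1⟩
  P={4,5}:  v_{4} + v_{5} = v_{1} + v_{2} + v_{11}  ⇒ sig = ⟨2 | 1 1 1⟩
  P={5,10}:  v_{5} + v_{10} = v_{1} + v_{2} + 2·v_{11}  ⇒ sig = ⟨2 | 1 1 2⟩
  P={5,8}:  v_{5} + v_{8} = 2·v_{1} + v_{7}  ⇒ sig = ⟨2 | 1 2⟩
  P={1,6,7}:  v_{1} + v_{6} + v_{7} = 0  ⇒ sig = ⟨3 | 0⟩
  P={1,2,6}:  v_{1} + v_{2} + v_{6} = v_{4}  ⇒ sig = ⟨3 | 1⟩
  P={1,7,11}:  v_{1} + v_{7} + v_{11} = v_{5}  ⇒ sig = ⟨3 | 1⟩
  P={6,7,8}:  v_{6} + v_{7} + v_{8} = v_{9}  ⇒ sig = ⟨3 | 1⟩
  P={2,6,8}:  v_{2} + v_{6} + v_{8} = v_{4} + v_{9}  ⇒ sig = ⟨3 | 1 1⟩

Sorted signature multiset PRS(X):
{ ⟨2 | 0⟩ ×2,  ⟨2 | 1⟩ ×6,  ⟨2 | 1 1⟩ ×4,  ⟨2 | 1 1 1⟩ ×2,  ⟨2 | 1 1 2⟩,  ⟨2 | 1 2⟩,  ⟨3 | 0⟩,  ⟨3 | 1⟩ ×3,  ⟨3 | 1 1⟩ }


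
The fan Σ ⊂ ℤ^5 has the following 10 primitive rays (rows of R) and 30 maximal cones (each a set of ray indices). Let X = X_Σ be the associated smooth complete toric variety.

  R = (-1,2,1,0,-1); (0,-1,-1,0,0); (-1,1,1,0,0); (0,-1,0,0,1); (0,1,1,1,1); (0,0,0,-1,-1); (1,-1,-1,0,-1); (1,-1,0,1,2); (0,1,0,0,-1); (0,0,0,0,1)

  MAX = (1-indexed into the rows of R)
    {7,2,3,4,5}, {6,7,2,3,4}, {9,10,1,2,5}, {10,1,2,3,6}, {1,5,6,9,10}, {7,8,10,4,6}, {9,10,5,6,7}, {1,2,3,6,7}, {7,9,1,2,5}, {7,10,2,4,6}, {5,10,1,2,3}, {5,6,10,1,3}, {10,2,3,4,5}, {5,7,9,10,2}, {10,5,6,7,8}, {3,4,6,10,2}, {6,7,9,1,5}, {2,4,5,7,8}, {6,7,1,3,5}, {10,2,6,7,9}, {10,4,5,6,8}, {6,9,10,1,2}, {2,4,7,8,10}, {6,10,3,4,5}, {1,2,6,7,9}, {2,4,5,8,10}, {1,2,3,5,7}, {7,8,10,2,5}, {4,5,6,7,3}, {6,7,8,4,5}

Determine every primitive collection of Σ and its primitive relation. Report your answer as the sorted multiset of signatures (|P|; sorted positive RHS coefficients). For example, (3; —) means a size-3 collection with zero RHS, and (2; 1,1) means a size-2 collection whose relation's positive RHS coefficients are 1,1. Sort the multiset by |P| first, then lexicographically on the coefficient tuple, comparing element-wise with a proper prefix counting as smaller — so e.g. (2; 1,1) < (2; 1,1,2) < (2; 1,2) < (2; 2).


Primitive collections (11):

  P={4,9}:  v_{4} + v_{9} = 0 ; sig = (2; —)
  P={1,4}:  v_{1} + v_{4} = v_{3} ; sig = (2; 1)
  P={1,8}:  v_{1} + v_{8} = v_{5} ; sig = (2; 1)
  P={3,9}:  v_{3} + v_{9} = v_{1} ; sig = (2; 1)
  P={3,8}:  v_{3} + v_{8} = v_{4} + v_{5} ; sig = (2; 1,1)
  P={8,9}:  v_{8} + v_{9} = v_{5} + v_{7} + v_{10} ; sig = (2; 1,1,1)
  P={2,5,6}:  v_{2} + v_{5} + v_{6} = 0 ; sig = (3; —)
  P={3,7,10}:  v_{3} + v_{7} + v_{10} = 0 ; sig = (3; —)
  P={1,7,10}:  v_{1} + v_{7} + v_{10} = v_{9} ; sig = (3; 1)
  P={2,6,8}:  v_{2} + v_{6} + v_{8} = v_{4} + v_{7} + v_{10} ; sig = (3; 1,1,1)
  P={4,5,7,10}:  v_{4} + v_{5} + v_{7} + v_{10} = v_{8} ; sig = (4; 1)

Sorted signature multiset PRS(X):
{ (2; —),  (2; 1) ×3,  (2; 1,1),  (2; 1,1,1),  (3; —) ×2,  (3; 1),  (3; 1,1,1),  (4; 1) }


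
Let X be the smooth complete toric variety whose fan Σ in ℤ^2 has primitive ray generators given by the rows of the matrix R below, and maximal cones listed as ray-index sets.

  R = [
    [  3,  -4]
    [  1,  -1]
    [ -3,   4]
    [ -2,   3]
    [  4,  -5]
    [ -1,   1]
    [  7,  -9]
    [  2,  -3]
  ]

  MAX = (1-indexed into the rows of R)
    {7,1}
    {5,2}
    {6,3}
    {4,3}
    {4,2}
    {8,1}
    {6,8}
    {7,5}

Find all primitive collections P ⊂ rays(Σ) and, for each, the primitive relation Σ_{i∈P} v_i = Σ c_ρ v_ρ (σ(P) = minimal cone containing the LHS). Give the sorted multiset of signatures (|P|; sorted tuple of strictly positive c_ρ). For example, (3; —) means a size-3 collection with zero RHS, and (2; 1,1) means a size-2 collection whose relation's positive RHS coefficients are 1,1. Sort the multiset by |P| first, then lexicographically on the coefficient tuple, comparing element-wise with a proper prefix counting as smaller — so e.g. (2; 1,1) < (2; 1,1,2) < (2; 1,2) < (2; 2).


|primitive collections| = 20. Relations:

  P={1,3}:  v_{1} + v_{3} = 0  →  sig = (2; —)
  P={2,6}:  v_{2} + v_{6} = 0  →  sig = (2; —)
  P={4,8}:  v_{4} + v_{8} = 0  →  sig = (2; —)
  P={1,2}:  v_{1} + v_{2} = v_{5}  →  sig = (2; 1)
  P={1,4}:  v_{1} + v_{4} = v_{2}  →  sig = (2; 1)
  P={1,5}:  v_{1} + v_{5} = v_{7}  →  sig = (2; 1)
  P={1,6}:  v_{1} + v_{6} = v_{8}  →  sig = (2; 1)
  P={2,3}:  v_{2} + v_{3} = v_{4}  →  sig = (2; 1)
  P={2,8}:  v_{2} + v_{8} = v_{1}  →  sig = (2; 1)
  P={3,5}:  v_{3} + v_{5} = v_{2}  →  sig = (2; 1)
  P={3,7}:  v_{3} + v_{7} = v_{5}  →  sig = (2; 1)
  P={3,8}:  v_{3} + v_{8} = v_{6}  →  sig = (2; 1)
  P={4,6}:  v_{4} + v_{6} = v_{3}  →  sig = (2; 1)
  P={5,6}:  v_{5} + v_{6} = v_{1}  →  sig = (2; 1)
  P={4,7}:  v_{4} + v_{7} = v_{2} + v_{5}  →  sig = (2; 1,1)
  P={2,7}:  v_{2} + v_{7} = 2·v_{5}  →  sig = (2; 2)
  P={4,5}:  v_{4} + v_{5} = 2·v_{2}  →  sig = (2; 2)
  P={5,8}:  v_{5} + v_{8} = 2·v_{1}  →  sig = (2; 2)
  P={6,7}:  v_{6} + v_{7} = 2·v_{1}  →  sig = (2; 2)
  P={7,8}:  v_{7} + v_{8} = 3·v_{1}  →  sig = (2; 3)

Hence PRS(X_Σ) =
[(2; —), (2; —), (2; —), (2; 1), (2; 1), (2; 1), (2; 1), (2; 1), (2; 1), (2; 1), (2; 1), (2; 1), (2; 1), (2; 1), (2; 1,1), (2; 2), (2; 2), (2; 2), (2; 2), (2; 3)]


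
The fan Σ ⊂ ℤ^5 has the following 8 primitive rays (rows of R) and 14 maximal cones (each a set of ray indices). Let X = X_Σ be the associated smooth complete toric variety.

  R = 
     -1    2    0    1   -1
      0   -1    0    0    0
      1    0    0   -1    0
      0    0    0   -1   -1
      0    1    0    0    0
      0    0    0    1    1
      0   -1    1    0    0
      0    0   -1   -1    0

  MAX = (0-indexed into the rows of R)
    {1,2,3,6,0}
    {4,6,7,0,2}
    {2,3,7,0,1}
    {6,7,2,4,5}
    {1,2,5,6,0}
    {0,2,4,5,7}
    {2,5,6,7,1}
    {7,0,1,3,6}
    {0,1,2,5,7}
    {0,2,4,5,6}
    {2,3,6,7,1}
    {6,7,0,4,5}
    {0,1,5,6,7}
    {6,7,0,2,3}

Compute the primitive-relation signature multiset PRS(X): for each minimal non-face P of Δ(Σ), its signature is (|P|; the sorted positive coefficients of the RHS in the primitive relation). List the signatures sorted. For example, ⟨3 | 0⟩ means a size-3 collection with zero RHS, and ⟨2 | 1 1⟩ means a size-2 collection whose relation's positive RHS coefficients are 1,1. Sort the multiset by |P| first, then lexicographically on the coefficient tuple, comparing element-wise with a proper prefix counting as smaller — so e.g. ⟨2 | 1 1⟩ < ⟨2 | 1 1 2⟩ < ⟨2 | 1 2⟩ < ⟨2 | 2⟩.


Σ has 5 primitive collections:

  {1,4}:  v_{1} + v_{4} = 0 — sig = ⟨2 | 0⟩
  {3,5}:  v_{3} + v_{5} = 0 — sig = ⟨2 | 0⟩
  {3,4}:  v_{3} + v_{4} = v_{0} + v_{2} + v_{6} + v_{7} — sig = ⟨2 | 1 1 1 1⟩
  {0,1,2,6,7}:  v_{0} + v_{1} + v_{2} + v_{6} + v_{7} = v_{3} — sig = ⟨5 | 1⟩
  {0,2,5,6,7}:  v_{0} + v_{2} + v_{5} + v_{6} + v_{7} = v_{4} — sig = ⟨5 | 1⟩

so the primitive-relation signature multiset is
[⟨2 | 0⟩, ⟨2 | 0⟩, ⟨2 | 1 1 1 1⟩, ⟨5 | 1⟩, ⟨5 | 1⟩]


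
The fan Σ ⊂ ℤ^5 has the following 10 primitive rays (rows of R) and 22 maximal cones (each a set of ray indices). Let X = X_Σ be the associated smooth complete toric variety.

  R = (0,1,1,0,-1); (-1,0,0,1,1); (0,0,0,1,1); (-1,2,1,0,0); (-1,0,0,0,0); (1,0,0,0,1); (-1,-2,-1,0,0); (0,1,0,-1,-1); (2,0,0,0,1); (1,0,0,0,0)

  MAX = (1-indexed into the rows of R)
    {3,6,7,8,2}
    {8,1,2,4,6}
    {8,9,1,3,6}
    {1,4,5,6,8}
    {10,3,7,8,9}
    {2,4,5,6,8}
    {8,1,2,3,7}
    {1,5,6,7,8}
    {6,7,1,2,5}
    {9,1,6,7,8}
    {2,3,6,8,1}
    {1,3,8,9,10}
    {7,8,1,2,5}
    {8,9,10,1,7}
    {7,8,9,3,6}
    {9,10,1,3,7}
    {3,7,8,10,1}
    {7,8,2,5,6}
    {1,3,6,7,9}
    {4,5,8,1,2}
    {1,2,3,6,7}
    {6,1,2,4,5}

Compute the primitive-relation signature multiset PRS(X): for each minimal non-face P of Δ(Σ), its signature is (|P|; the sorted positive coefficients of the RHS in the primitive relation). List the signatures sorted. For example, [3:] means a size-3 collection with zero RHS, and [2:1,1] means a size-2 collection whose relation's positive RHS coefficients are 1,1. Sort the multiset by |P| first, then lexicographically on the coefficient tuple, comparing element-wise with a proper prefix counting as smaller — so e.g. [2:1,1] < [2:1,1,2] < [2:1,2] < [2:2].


14 minimal non-faces of Δ(Σ) (on 10 rays):

  {5,10}:  v_{5} + v_{10} = 0  so sig = [2:]
  {2,10}:  v_{2} + v_{10} = v_{3}  so sig = [2:1]
  {3,5}:  v_{3} + v_{5} = v_{2}  so sig = [2:1]
  {5,9}:  v_{5} + v_{9} = v_{6}  so sig = [2:1]
  {6,10}:  v_{6} + v_{10} = v_{9}  so sig = [2:1]
  {2,9}:  v_{2} + v_{9} = v_{3} + v_{6}  so sig = [2:1,1]
  {4,10}:  v_{4} + v_{10} = v_{1} + v_{2} + v_{6} + v_{8}  so sig = [2:1,1,1,1]
  {3,4}:  v_{3} + v_{4} = v_{1} + 2·v_{2} + v_{6} + v_{8}  so sig = [2:1,1,1,2]
  {4,9}:  v_{4} + v_{9} = v_{1} + v_{2} + 2·v_{6} + v_{8}  so sig = [2:1,1,1,2]
  {4,7}:  v_{4} + v_{7} = 2·v_{5}  so sig = [2:2]
  {1,3,6,7,8}:  v_{1} + v_{3} + v_{6} + v_{7} + v_{8} = 0  so sig = [5:]
  {1,2,5,6,8}:  v_{1} + v_{2} + v_{5} + v_{6} + v_{8} = v_{4}  so sig = [5:1]
  {1,2,6,7,8}:  v_{1} + v_{2} + v_{6} + v_{7} + v_{8} = v_{5}  so sig = [5:1]
  {1,3,7,8,9}:  v_{1} + v_{3} + v_{7} + v_{8} + v_{9} = v_{10}  so sig = [5:1]

Signatures (|P|; sorted positive RHS coefficients), sorted:
    |P|=2: 10 collections, coeffs (), (1), (1), (1), (1), (1,1), (1,1,1,1), (1,1,1,2), (1,1,1,2), (2)
    |P|=5: 4 collections, coeffs (), (1), (1), (1)


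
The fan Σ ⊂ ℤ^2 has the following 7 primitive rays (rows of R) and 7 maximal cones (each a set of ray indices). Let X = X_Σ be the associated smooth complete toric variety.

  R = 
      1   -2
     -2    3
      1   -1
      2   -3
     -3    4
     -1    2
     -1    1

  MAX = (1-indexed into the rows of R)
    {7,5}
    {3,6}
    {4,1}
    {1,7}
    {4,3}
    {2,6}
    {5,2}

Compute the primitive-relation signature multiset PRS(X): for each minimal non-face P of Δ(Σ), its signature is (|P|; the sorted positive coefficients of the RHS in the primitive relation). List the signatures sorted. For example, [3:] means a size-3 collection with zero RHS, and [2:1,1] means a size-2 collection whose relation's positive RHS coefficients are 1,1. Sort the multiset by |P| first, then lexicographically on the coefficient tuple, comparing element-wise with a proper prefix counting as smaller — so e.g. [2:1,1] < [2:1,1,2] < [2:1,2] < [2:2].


|primitive collections| = 14. Relations:

  P = {1,6}:  v_{1} + v_{6} = 0  ⟹  sig = [2:]
  P = {2,4}:  v_{2} + v_{4} = 0  ⟹  sig = [2:]
  P = {3,7}:  v_{3} + v_{7} = 0  ⟹  sig = [2:]
  P = {1,2}:  v_{1} + v_{2} = v_{7}  ⟹  sig = [2:1]
  P = {1,3}:  v_{1} + v_{3} = v_{4}  ⟹  sig = [2:1]
  P = {2,3}:  v_{2} + v_{3} = v_{6}  ⟹  sig = [2:1]
  P = {2,7}:  v_{2} + v_{7} = v_{5}  ⟹  sig = [2:1]
  P = {3,5}:  v_{3} + v_{5} = v_{2}  ⟹  sig = [2:1]
  P = {4,5}:  v_{4} + v_{5} = v_{7}  ⟹  sig = [2:1]
  P = {4,6}:  v_{4} + v_{6} = v_{3}  ⟹  sig = [2:1]
  P = {4,7}:  v_{4} + v_{7} = v_{1}  ⟹  sig = [2:1]
  P = {6,7}:  v_{6} + v_{7} = v_{2}  ⟹  sig = [2:1]
  P = {1,5}:  v_{1} + v_{5} = 2·v_{7}  ⟹  sig = [2:2]
  P = {5,6}:  v_{5} + v_{6} = 2·v_{2}  ⟹  sig = [2:2]

Hence PRS(X_Σ) =
{ [2:] ×3,  [2:1] ×9,  [2:2] ×2 }


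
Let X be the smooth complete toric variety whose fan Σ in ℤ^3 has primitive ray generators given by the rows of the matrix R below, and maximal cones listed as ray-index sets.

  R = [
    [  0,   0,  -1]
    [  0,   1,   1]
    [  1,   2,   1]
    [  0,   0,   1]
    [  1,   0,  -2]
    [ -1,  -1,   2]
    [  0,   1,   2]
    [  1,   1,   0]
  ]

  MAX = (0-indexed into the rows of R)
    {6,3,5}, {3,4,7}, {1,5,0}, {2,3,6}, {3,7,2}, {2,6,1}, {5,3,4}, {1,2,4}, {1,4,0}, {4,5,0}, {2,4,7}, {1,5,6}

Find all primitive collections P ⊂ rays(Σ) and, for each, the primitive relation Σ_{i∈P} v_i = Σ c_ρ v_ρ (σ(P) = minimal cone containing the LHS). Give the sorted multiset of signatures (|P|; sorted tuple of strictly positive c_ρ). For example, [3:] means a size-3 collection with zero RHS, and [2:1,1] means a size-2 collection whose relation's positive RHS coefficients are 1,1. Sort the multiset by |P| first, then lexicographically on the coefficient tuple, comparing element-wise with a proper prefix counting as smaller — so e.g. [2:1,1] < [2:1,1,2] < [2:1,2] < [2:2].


12 collections generate NE(X_Σ); each relation:

  {0,3}:  v_{0} + v_{3} = 0 — sig = [2:]
  {0,6}:  v_{0} + v_{6} = v_{1} — sig = [2:1]
  {1,3}:  v_{1} + v_{3} = v_{6} — sig = [2:1]
  {1,7}:  v_{1} + v_{7} = v_{2} — sig = [2:1]
  {4,6}:  v_{4} + v_{6} = v_{7} — sig = [2:1]
  {0,7}:  v_{0} + v_{7} = v_{1} + v_{4} — sig = [2:1,1]
  {2,5}:  v_{2} + v_{5} = v_{3} + v_{6} — sig = [2:1,1]
  {6,7}:  v_{6} + v_{7} = v_{2} + v_{3} — sig = [2:1,1]
  {0,2}:  v_{0} + v_{2} = 2·v_{1} + v_{4} — sig = [2:1,2]
  {5,7}:  v_{5} + v_{7} = 2·v_{3} — sig = [2:2]
  {1,4,5}:  v_{1} + v_{4} + v_{5} = v_{3} — sig = [3:1]
  {2,3,4}:  v_{2} + v_{3} + v_{4} = 2·v_{7} — sig = [3:2]

Sorted signature multiset PRS(X):
{ [2:],  [2:1] ×4,  [2:1,1] ×3,  [2:1,2],  [2:2],  [3:1],  [3:2] }


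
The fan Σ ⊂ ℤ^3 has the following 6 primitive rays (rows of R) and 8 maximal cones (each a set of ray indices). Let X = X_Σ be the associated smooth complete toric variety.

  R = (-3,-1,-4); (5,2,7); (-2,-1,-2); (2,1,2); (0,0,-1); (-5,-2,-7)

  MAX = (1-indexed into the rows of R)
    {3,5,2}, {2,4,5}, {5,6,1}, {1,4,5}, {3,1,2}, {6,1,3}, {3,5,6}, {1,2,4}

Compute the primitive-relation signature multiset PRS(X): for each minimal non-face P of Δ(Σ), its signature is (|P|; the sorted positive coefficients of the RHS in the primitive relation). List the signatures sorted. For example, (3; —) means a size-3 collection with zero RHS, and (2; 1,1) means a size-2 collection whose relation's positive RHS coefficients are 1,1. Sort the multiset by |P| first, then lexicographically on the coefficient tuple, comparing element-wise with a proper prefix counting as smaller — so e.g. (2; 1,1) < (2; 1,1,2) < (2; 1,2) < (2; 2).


Σ has 5 primitive collections:

  P = {2,6}:  v_{2} + v_{6} = 0 — sig = (2; —)
  P = {3,4}:  v_{3} + v_{4} = 0 — sig = (2; —)
  P = {4,6}:  v_{4} + v_{6} = v_{1} + v_{5} — sig = (2; 1,1)
  P = {1,2,5}:  v_{1} + v_{2} + v_{5} = v_{4} — sig = (3; 1)
  P = {1,3,5}:  v_{1} + v_{3} + v_{5} = v_{6} — sig = (3; 1)

Hence PRS(X_Σ) =
    (2; —)
    (2; —)
    (2; 1,1)
    (3; 1)
    (3; 1)


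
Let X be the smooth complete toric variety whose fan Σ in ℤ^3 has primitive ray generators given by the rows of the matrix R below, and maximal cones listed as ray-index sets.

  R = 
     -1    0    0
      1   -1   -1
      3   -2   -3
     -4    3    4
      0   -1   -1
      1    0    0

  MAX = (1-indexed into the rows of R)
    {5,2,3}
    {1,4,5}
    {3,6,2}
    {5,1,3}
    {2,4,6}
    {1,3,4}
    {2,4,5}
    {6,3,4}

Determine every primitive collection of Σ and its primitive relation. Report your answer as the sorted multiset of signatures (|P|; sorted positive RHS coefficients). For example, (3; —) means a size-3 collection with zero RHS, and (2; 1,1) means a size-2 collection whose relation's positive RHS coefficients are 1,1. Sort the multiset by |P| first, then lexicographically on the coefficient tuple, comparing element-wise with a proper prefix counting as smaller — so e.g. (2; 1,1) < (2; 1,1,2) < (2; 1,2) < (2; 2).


The 5 primitive collections of Σ (r=6, n=3):

  • {1,6}:  v_{1} + v_{6} = 0 — sig = (2; —)
  • {1,2}:  v_{1} + v_{2} = v_{5} — sig = (2; 1)
  • {5,6}:  v_{5} + v_{6} = v_{2} — sig = (2; 1)
  • {2,3,4}:  v_{2} + v_{3} + v_{4} = 0 — sig = (3; —)
  • {3,4,5}:  v_{3} + v_{4} + v_{5} = v_{1} — sig = (3; 1)

Signatures (|P|; sorted positive RHS coefficients), sorted:
[(2; —), (2; 1), (2; 1), (3; —), (3; 1)]


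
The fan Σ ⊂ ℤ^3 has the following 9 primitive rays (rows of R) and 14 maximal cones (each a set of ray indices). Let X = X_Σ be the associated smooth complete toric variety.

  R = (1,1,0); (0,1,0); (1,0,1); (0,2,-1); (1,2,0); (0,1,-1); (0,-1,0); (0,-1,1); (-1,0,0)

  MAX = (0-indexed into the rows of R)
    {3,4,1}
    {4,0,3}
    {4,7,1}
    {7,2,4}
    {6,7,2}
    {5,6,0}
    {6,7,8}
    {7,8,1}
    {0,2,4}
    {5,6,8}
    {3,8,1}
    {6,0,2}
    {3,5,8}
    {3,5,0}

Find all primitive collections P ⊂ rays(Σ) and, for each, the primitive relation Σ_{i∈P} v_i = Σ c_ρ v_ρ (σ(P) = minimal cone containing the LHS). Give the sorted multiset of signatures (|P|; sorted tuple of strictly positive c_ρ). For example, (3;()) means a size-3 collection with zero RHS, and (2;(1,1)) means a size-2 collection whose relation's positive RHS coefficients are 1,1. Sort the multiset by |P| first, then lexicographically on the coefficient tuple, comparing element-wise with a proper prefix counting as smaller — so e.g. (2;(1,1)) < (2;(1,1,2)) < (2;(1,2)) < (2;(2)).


15 collections generate NE(X_Σ); each relation:

  {1,6}:  v_{1} + v_{6} = 0 — sig = (2;())
  {5,7}:  v_{5} + v_{7} = 0 — sig = (2;())
  {0,1}:  v_{0} + v_{1} = v_{4} — sig = (2;(1))
  {0,7}:  v_{0} + v_{7} = v_{2} — sig = (2;(1))
  {0,8}:  v_{0} + v_{8} = v_{1} — sig = (2;(1))
  {1,5}:  v_{1} + v_{5} = v_{3} — sig = (2;(1))
  {2,3}:  v_{2} + v_{3} = v_{4} — sig = (2;(1))
  {2,5}:  v_{2} + v_{5} = v_{0} — sig = (2;(1))
  {3,6}:  v_{3} + v_{6} = v_{5} — sig = (2;(1))
  {3,7}:  v_{3} + v_{7} = v_{1} — sig = (2;(1))
  {4,6}:  v_{4} + v_{6} = v_{0} — sig = (2;(1))
  {1,2}:  v_{1} + v_{2} = v_{4} + v_{7} — sig = (2;(1,1))
  {2,8}:  v_{2} + v_{8} = v_{1} + v_{7} — sig = (2;(1,1))
  {4,5}:  v_{4} + v_{5} = v_{0} + v_{3} — sig = (2;(1,1))
  {4,8}:  v_{4} + v_{8} = 2·v_{1} — sig = (2;(2))

so the primitive-relation signature multiset is
{ (2;()) ×2,  (2;(1)) ×9,  (2;(1,1)) ×3,  (2;(2)) }


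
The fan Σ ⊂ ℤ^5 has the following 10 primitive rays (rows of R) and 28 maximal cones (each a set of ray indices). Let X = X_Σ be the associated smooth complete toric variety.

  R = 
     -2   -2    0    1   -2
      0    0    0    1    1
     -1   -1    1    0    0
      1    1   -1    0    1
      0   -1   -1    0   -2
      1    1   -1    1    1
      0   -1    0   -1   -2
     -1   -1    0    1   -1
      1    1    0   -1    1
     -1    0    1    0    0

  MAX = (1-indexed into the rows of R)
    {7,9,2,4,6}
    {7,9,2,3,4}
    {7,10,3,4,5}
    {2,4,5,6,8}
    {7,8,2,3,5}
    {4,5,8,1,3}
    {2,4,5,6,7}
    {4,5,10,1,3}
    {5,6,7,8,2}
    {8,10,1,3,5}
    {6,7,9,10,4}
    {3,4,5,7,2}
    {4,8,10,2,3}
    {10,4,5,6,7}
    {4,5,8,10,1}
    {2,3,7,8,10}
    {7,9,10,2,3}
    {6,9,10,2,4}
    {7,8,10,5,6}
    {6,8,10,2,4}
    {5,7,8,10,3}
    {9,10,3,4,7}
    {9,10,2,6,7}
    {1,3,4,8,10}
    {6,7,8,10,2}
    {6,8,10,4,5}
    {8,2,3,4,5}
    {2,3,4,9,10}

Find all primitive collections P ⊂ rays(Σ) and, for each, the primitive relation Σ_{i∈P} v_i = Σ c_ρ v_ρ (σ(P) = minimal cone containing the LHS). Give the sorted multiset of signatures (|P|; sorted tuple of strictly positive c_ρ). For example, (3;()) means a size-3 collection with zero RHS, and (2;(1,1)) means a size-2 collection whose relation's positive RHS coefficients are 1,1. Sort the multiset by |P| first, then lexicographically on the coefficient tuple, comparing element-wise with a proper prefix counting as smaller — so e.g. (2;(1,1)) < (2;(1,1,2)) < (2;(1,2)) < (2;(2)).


Primitive collections (11):

  P={8,9}:  v_{8} + v_{9} = 0  ⟹  sig = (2;())
  P={3,6}:  v_{3} + v_{6} = v_{2}  ⟹  sig = (2;(1))
  P={5,9}:  v_{5} + v_{9} = v_{4} + v_{7}  ⟹  sig = (2;(1,1))
  P={1,9}:  v_{1} + v_{9} = v_{3} + v_{4} + v_{5} + v_{10}  ⟹  sig = (2;(1,1,1,1))
  P={1,2}:  v_{1} + v_{2} = v_{3} + v_{4} + 2·v_{8}  ⟹  sig = (2;(1,1,2))
  P={1,7}:  v_{1} + v_{7} = v_{3} + 2·v_{5} + v_{10}  ⟹  sig = (2;(1,1,2))
  P={1,6}:  v_{1} + v_{6} = v_{4} + 2·v_{8}  ⟹  sig = (2;(1,2))
  P={2,5,10}:  v_{2} + v_{5} + v_{10} = v_{8}  ⟹  sig = (3;(1))
  P={4,7,8}:  v_{4} + v_{7} + v_{8} = v_{5}  ⟹  sig = (3;(1))
  P={2,4,7,10}:  v_{2} + v_{4} + v_{7} + v_{10} = 0  ⟹  sig = (4;())
  P={3,4,5,8,10}:  v_{3} + v_{4} + v_{5} + v_{8} + v_{10} = v_{1}  ⟹  sig = (5;(1))

Signatures (|P|; sorted positive RHS coefficients), sorted:
    |P|=2: 7 collections, coeffs (), (1), (1,1), (1,1,1,1), (1,1,2), (1,1,2), (1,2)
    |P|=3: 2 collections, coeffs (1), (1)
    |P|=4: 1 collection, coeffs ()
    |P|=5: 1 collection, coeffs (1)


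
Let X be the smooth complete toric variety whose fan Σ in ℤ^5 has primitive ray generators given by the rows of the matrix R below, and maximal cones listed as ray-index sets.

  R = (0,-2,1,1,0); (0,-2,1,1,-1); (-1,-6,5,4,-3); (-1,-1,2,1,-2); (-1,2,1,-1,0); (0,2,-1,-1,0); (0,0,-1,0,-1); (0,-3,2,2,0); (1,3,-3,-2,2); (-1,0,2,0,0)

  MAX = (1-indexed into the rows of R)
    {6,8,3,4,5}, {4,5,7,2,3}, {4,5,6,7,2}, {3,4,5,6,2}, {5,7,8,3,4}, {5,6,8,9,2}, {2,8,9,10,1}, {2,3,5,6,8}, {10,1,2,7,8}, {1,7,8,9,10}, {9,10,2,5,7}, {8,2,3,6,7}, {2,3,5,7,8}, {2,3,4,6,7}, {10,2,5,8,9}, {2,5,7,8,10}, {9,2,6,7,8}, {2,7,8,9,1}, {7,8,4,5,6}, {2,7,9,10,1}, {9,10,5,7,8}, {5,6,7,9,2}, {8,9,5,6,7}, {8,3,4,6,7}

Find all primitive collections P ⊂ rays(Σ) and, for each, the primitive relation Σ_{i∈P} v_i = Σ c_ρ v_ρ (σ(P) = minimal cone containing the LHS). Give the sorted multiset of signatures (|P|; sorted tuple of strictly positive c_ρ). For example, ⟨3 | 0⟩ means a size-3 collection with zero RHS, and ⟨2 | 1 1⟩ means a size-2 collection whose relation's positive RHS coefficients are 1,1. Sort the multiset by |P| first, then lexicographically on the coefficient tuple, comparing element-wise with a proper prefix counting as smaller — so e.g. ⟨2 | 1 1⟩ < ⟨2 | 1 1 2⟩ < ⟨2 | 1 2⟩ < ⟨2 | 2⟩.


Primitive collections (14):

  P={1,6}:  v_{1} + v_{6} = 0  ⟹  sig = ⟨2 | 0⟩
  P={1,5}:  v_{1} + v_{5} = v_{10}  ⟹  sig = ⟨2 | 1⟩
  P={4,9}:  v_{4} + v_{9} = v_{6}  ⟹  sig = ⟨2 | 1⟩
  P={6,10}:  v_{6} + v_{10} = v_{5}  ⟹  sig = ⟨2 | 1⟩
  P={3,9}:  v_{3} + v_{9} = v_{2} + v_{6} + v_{8}  ⟹  sig = ⟨2 | 1 1 1⟩
  P={1,4}:  v_{1} + v_{4} = v_{2} + v_{5} + v_{7} + v_{8}  ⟹  sig = ⟨2 | 1 1 1 1⟩
  P={4,10}:  v_{4} + v_{10} = v_{2} + 2·v_{5} + v_{7} + v_{8}  ⟹  sig = ⟨2 | 1 1 1 2⟩
  P={1,3}:  v_{1} + v_{3} = 2·v_{2} + v_{5} + v_{7} + 2·v_{8}  ⟹  sig = ⟨2 | 1 1 2 2⟩
  P={3,10}:  v_{3} + v_{10} = 2·v_{2} + 2·v_{5} + v_{7} + 2·v_{8}  ⟹  sig = ⟨2 | 1 2 2 2⟩
  P={2,4,8}:  v_{2} + v_{4} + v_{8} = v_{3}  ⟹  sig = ⟨3 | 1⟩
  P={3,5,6,7}:  v_{3} + v_{5} + v_{6} + v_{7} = 2·v_{4}  ⟹  sig = ⟨4 | 2⟩
  P={2,5,7,8,9}:  v_{2} + v_{5} + v_{7} + v_{8} + v_{9} = 0  ⟹  sig = ⟨5 | 0⟩
  P={2,5,6,7,8}:  v_{2} + v_{5} + v_{6} + v_{7} + v_{8} = v_{4}  ⟹  sig = ⟨5 | 1⟩
  P={2,7,8,9,10}:  v_{2} + v_{7} + v_{8} + v_{9} + v_{10} = v_{1}  ⟹  sig = ⟨5 | 1⟩

Sorted signature multiset PRS(X):
{ ⟨2 | 0⟩,  ⟨2 | 1⟩ ×3,  ⟨2 | 1 1 1⟩,  ⟨2 | 1 1 1 1⟩,  ⟨2 | 1 1 1 2⟩,  ⟨2 | 1 1 2 2⟩,  ⟨2 | 1 2 2 2⟩,  ⟨3 | 1⟩,  ⟨4 | 2⟩,  ⟨5 | 0⟩,  ⟨5 | 1⟩ ×2 }


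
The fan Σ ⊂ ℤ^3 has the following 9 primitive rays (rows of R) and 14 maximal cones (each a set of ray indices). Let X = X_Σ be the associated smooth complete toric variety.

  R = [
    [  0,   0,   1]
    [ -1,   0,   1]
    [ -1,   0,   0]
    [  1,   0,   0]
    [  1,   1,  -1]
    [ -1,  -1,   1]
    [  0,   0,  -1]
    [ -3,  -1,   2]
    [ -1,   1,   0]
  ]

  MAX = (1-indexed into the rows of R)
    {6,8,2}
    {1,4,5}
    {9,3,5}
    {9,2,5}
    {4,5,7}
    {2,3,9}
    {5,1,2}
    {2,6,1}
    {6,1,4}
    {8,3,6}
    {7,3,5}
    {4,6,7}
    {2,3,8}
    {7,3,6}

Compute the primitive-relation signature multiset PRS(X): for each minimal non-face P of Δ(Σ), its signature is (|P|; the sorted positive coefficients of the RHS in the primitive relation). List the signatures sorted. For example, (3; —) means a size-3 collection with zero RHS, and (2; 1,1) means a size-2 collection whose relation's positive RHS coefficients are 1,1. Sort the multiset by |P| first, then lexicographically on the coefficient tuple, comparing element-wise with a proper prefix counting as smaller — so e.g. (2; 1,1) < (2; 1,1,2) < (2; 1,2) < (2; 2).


Minimal non-faces — 17 found among 9 rays, 14 max cones:

  P = {1,7}:  v_{1} + v_{7} = 0  ⟹  sig = (2; —)
  P = {3,4}:  v_{3} + v_{4} = 0  ⟹  sig = (2; —)
  P = {5,6}:  v_{5} + v_{6} = 0  ⟹  sig = (2; —)
  P = {1,3}:  v_{1} + v_{3} = v_{2}  ⟹  sig = (2; 1)
  P = {2,4}:  v_{2} + v_{4} = v_{1}  ⟹  sig = (2; 1)
  P = {2,7}:  v_{2} + v_{7} = v_{3}  ⟹  sig = (2; 1)
  P = {4,8}:  v_{4} + v_{8} = v_{2} + v_{6}  ⟹  sig = (2; 1,1)
  P = {4,9}:  v_{4} + v_{9} = v_{2} + v_{5}  ⟹  sig = (2; 1,1)
  P = {5,8}:  v_{5} + v_{8} = v_{2} + v_{3}  ⟹  sig = (2; 1,1)
  P = {6,9}:  v_{6} + v_{9} = v_{2} + v_{3}  ⟹  sig = (2; 1,1)
  P = {1,8}:  v_{1} + v_{8} = 2·v_{2} + v_{6}  ⟹  sig = (2; 1,2)
  P = {1,9}:  v_{1} + v_{9} = 2·v_{2} + v_{5}  ⟹  sig = (2; 1,2)
  P = {7,8}:  v_{7} + v_{8} = 2·v_{3} + v_{6}  ⟹  sig = (2; 1,2)
  P = {7,9}:  v_{7} + v_{9} = 2·v_{3} + v_{5}  ⟹  sig = (2; 1,2)
  P = {8,9}:  v_{8} + v_{9} = 2·v_{2} + 2·v_{3}  ⟹  sig = (2; 2,2)
  P = {2,3,5}:  v_{2} + v_{3} + v_{5} = v_{9}  ⟹  sig = (3; 1)
  P = {2,3,6}:  v_{2} + v_{3} + v_{6} = v_{8}  ⟹  sig = (3; 1)

so the primitive-relation signature multiset is
[(2; —), (2; —), (2; —), (2; 1), (2; 1), (2; 1), (2; 1,1), (2; 1,1), (2; 1,1), (2; 1,1), (2; 1,2), (2; 1,2), (2; 1,2), (2; 1,2), (2; 2,2), (3; 1), (3; 1)]


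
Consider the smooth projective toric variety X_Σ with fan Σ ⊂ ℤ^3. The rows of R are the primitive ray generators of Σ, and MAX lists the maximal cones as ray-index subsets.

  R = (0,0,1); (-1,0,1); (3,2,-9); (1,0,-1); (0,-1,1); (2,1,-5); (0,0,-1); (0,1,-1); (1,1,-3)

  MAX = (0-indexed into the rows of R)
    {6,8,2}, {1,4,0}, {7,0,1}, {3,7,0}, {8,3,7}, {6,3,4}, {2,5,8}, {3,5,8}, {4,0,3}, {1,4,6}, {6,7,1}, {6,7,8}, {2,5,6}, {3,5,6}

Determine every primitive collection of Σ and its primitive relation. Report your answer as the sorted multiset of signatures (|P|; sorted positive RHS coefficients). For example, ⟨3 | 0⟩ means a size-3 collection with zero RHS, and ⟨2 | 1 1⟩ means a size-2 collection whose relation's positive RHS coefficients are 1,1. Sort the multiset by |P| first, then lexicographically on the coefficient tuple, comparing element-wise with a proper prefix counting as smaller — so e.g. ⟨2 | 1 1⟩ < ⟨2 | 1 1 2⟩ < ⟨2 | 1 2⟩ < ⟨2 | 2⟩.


18 collections generate NE(X_Σ); each relation:

  • {0,6}:  v_{0} + v_{6} = 0  ⟹  sig = ⟨2 | 0⟩
  • {1,3}:  v_{1} + v_{3} = 0  ⟹  sig = ⟨2 | 0⟩
  • {4,7}:  v_{4} + v_{7} = 0  ⟹  sig = ⟨2 | 0⟩
  • {0,2}:  v_{0} + v_{2} = v_{5} + v_{8}  ⟹  sig = ⟨2 | 1 1⟩
  • {0,5}:  v_{0} + v_{5} = v_{3} + v_{8}  ⟹  sig = ⟨2 | 1 1⟩
  • {0,8}:  v_{0} + v_{8} = v_{3} + v_{7}  ⟹  sig = ⟨2 | 1 1⟩
  • {1,5}:  v_{1} + v_{5} = v_{6} + v_{8}  ⟹  sig = ⟨2 | 1 1⟩
  • {1,8}:  v_{1} + v_{8} = v_{6} + v_{7}  ⟹  sig = ⟨2 | 1 1⟩
  • {4,8}:  v_{4} + v_{8} = v_{3} + v_{6}  ⟹  sig = ⟨2 | 1 1⟩
  • {2,4}:  v_{2} + v_{4} = v_{3} + v_{5} + 2·v_{6}  ⟹  sig = ⟨2 | 1 1 2⟩
  • {2,7}:  v_{2} + v_{7} = v_{6} + 3·v_{8}  ⟹  sig = ⟨2 | 1 3⟩
  • {2,3}:  v_{2} + v_{3} = 2·v_{5}  ⟹  sig = ⟨2 | 2⟩
  • {5,7}:  v_{5} + v_{7} = 2·v_{8}  ⟹  sig = ⟨2 | 2⟩
  • {1,2}:  v_{1} + v_{2} = 2·v_{6} + 2·v_{8}  ⟹  sig = ⟨2 | 2 2⟩
  • {4,5}:  v_{4} + v_{5} = 2·v_{3} + 2·v_{6}  ⟹  sig = ⟨2 | 2 2⟩
  • {3,6,7}:  v_{3} + v_{6} + v_{7} = v_{8}  ⟹  sig = ⟨3 | 1⟩
  • {3,6,8}:  v_{3} + v_{6} + v_{8} = v_{5}  ⟹  sig = ⟨3 | 1⟩
  • {5,6,8}:  v_{5} + v_{6} + v_{8} = v_{2}  ⟹  sig = ⟨3 | 1⟩

so the primitive-relation signature multiset is
[⟨2 | 0⟩, ⟨2 | 0⟩, ⟨2 | 0⟩, ⟨2 | 1 1⟩, ⟨2 | 1 1⟩, ⟨2 | 1 1⟩, ⟨2 | 1 1⟩, ⟨2 | 1 1⟩, ⟨2 | 1 1⟩, ⟨2 | 1 1 2⟩, ⟨2 | 1 3⟩, ⟨2 | 2⟩, ⟨2 | 2⟩, ⟨2 | 2 2⟩, ⟨2 | 2 2⟩, ⟨3 | 1⟩, ⟨3 | 1⟩, ⟨3 | 1⟩]


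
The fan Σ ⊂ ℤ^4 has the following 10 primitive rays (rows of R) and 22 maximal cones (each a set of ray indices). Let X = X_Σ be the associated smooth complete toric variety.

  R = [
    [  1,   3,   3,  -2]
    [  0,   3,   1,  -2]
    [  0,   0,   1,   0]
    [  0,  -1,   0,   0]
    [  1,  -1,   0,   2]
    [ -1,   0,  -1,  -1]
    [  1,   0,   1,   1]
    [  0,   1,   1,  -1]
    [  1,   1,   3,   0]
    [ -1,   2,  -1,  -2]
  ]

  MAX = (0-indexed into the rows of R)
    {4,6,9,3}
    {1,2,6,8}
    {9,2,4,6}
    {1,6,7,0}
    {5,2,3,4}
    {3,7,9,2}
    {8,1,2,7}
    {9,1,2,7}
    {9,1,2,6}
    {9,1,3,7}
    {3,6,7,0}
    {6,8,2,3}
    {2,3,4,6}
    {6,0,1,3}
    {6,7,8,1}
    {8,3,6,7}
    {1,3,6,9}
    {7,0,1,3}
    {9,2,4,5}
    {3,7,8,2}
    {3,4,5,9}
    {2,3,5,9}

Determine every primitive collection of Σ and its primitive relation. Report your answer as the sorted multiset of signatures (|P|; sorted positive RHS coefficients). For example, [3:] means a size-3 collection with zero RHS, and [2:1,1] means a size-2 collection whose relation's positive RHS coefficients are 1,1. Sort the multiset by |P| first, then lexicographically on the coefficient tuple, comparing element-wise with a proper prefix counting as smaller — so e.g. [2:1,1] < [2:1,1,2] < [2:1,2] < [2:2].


20 minimal non-faces of Δ(Σ) (on 10 rays):

  {5,6}:  v_{5} + v_{6} = 0  →  sig = [2:]
  {4,7}:  v_{4} + v_{7} = v_{6}  →  sig = [2:1]
  {1,5}:  v_{1} + v_{5} = v_{7} + v_{9}  →  sig = [2:1,1]
  {5,8}:  v_{5} + v_{8} = v_{2} + v_{7}  →  sig = [2:1,1]
  {8,9}:  v_{8} + v_{9} = v_{1} + v_{2}  →  sig = [2:1,1]
  {0,5}:  v_{0} + v_{5} = v_{1} + v_{3} + v_{7}  →  sig = [2:1,1,1]
  {5,7}:  v_{5} + v_{7} = v_{2} + v_{3} + v_{9}  →  sig = [2:1,1,1]
  {0,4}:  v_{0} + v_{4} = v_{1} + v_{3} + 2·v_{6}  →  sig = [2:1,1,2]
  {0,9}:  v_{0} + v_{9} = 2·v_{1} + v_{3}  →  sig = [2:1,2]
  {1,4}:  v_{1} + v_{4} = 2·v_{6} + v_{9}  →  sig = [2:1,2]
  {4,8}:  v_{4} + v_{8} = v_{2} + 2·v_{6}  →  sig = [2:1,2]
  {0,2}:  v_{0} + v_{2} = v_{6} + 3·v_{7}  →  sig = [2:1,3]
  {0,8}:  v_{0} + v_{8} = 2·v_{6} + 4·v_{7}  →  sig = [2:2,4]
  {2,6,7}:  v_{2} + v_{6} + v_{7} = v_{8}  →  sig = [3:1]
  {6,7,9}:  v_{6} + v_{7} + v_{9} = v_{1}  →  sig = [3:1]
  {1,3,8}:  v_{1} + v_{3} + v_{8} = v_{6} + 3·v_{7}  →  sig = [3:1,3]
  {1,2,3}:  v_{1} + v_{2} + v_{3} = 2·v_{7}  →  sig = [3:2]
  {2,3,4,9}:  v_{2} + v_{3} + v_{4} + v_{9} = 0  →  sig = [4:]
  {1,3,6,7}:  v_{1} + v_{3} + v_{6} + v_{7} = v_{0}  →  sig = [4:1]
  {2,3,6,9}:  v_{2} + v_{3} + v_{6} + v_{9} = v_{7}  →  sig = [4:1]

Hence PRS(X_Σ) =
    |P|=2: 13 collections, coeffs (), (1), (1,1), (1,1), (1,1), (1,1,1), (1,1,1), (1,1,2), (1,2), (1,2), (1,2), (1,3), (2,4)
    |P|=3: 4 collections, coeffs (1), (1), (1,3), (2)
    |P|=4: 3 collections, coeffs (), (1), (1)
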